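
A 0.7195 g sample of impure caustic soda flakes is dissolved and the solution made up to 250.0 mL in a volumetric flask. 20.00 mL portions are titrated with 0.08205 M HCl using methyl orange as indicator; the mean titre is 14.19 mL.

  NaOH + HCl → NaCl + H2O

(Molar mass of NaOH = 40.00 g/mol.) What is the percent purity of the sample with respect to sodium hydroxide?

n(HCl) per titration = 0.01419 × 0.08205 = 1.164 × 10^-3 mol
n(NaOH) in each aliquot = 1.164 × 10^-3 mol (1:1 ratio)
n(NaOH) in the whole flask = 1.164 × 10^-3 × 250.0/20.00 = 0.01455 mol
mass of NaOH = 0.01455 × 40.00 = 0.5821 g
% NaOH = 0.5821 / 0.7195 × 100 = 80.91 %

80.91 %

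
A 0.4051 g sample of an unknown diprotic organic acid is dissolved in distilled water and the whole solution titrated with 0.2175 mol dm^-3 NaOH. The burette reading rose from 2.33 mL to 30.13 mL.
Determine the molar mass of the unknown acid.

134.0 g/mol

n(NaOH) = 0.02780 L × 0.2175 mol/L = 6.046 × 10^-3 mol
From the 1:2 ratio, n(H2A) = 1/2 × 6.046 × 10^-3 = 3.023 × 10^-3 mol
M = m / n = 0.4051 g / 3.023 × 10^-3 mol = 134.0 g/mol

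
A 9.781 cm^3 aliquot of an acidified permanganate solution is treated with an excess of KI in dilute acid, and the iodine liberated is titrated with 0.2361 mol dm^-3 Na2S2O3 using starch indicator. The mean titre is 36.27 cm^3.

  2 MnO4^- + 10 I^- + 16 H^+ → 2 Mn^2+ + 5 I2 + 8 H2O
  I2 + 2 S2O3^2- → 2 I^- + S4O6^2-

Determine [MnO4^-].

0.1751 mol/L

n(S2O3^2-) = 0.03627 × 0.2361 = 8.563 × 10^-3 mol
n(I2) = n(S2O3^2-)/2 = 4.282 × 10^-3 mol
From the 2:5 ratio, n(MnO4^-) in the aliquot = 2/5 × 4.282 × 10^-3 = 1.713 × 10^-3 mol
[MnO4^-] = 1.713 × 10^-3 / 0.009781 = 0.1751 mol/L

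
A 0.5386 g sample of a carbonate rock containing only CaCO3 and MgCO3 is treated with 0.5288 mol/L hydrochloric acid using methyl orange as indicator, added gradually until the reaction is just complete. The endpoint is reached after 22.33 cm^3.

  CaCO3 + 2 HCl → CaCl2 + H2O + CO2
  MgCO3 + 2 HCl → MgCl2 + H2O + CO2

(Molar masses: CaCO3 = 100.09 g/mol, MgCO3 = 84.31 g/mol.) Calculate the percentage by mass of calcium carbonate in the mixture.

48.08 %

n(HCl) = 0.02233 × 0.5288 = 0.01181 mol
Let x = n(CaCO3), y = n(MgCO3).
Titrant: 2x + 2y = 0.01181;  mass: 100.09x + 84.31y = 0.5386
Solving, x = 2.587 × 10^-3 mol, y = 3.317 × 10^-3 mol
mass of CaCO3 = 2.587 × 10^-3 × 100.09 = 0.2590 g
% CaCO3 = 0.2590 / 0.5386 × 100 = 48.08 %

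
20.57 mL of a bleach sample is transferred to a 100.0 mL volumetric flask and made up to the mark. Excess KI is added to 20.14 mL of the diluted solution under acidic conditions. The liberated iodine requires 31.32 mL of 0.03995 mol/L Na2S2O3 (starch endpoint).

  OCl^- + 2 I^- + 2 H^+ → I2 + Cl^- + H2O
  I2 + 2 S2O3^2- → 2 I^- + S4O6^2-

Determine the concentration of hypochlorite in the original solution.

n(S2O3^2-) = 0.03132 × 0.03995 = 1.251 × 10^-3 mol
n(I2) = n(S2O3^2-)/2 = 6.256 × 10^-4 mol
n(OCl^-) in the aliquot = 6.256 × 10^-4 mol (1:1 ratio)
[OCl^-]_dilute = 6.256 × 10^-4 / 0.02014 = 0.03106 mol/L
[OCl^-]_original = 0.03106 × 100.0/20.57 = 0.1510 mol/L

0.1510 mol/L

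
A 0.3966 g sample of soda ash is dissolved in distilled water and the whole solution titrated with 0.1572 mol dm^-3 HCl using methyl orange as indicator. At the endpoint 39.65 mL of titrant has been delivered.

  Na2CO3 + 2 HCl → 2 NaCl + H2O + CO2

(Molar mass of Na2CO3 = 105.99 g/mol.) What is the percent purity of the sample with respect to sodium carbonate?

83.29 %

n(HCl) = 0.03965 L × 0.1572 mol/L = 6.233 × 10^-3 mol
From the 1:2 ratio, n(Na2CO3) = 1/2 × 6.233 × 10^-3 = 3.116 × 10^-3 mol
mass of Na2CO3 = 3.116 × 10^-3 × 105.99 g/mol = 0.3303 g
% Na2CO3 = 0.3303 / 0.3966 × 100 = 83.29 %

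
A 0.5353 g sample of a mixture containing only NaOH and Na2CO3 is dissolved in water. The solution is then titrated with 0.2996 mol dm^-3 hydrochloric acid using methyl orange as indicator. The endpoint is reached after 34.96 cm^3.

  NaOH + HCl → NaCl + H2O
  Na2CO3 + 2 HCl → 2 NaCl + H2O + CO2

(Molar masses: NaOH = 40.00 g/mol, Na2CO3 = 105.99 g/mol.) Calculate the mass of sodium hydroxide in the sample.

n(HCl) = 0.03496 × 0.2996 = 0.01047 mol
Let x = n(NaOH), y = n(Na2CO3).
Titrant: 1x + 2y = 0.01047;  mass: 40.00x + 105.99y = 0.5353
Solving, x = 1.521 × 10^-3 mol, y = 4.476 × 10^-3 mol
mass of NaOH = 1.521 × 10^-3 × 40.00 = 0.06086 g

0.06086 g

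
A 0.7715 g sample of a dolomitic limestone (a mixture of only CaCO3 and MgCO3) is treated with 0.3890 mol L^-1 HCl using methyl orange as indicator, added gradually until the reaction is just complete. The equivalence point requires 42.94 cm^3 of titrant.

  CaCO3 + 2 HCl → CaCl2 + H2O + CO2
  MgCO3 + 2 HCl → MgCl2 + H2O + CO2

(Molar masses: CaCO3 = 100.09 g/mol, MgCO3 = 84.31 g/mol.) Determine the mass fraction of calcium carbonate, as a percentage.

n(HCl) = 0.04294 × 0.3890 = 0.01670 mol
Let x = n(CaCO3), y = n(MgCO3).
Titrant: 2x + 2y = 0.01670;  mass: 100.09x + 84.31y = 0.7715
Solving, x = 4.269 × 10^-3 mol, y = 4.083 × 10^-3 mol
mass of CaCO3 = 4.269 × 10^-3 × 100.09 = 0.4272 g
% CaCO3 = 0.4272 / 0.7715 × 100 = 55.38 %

55.38 %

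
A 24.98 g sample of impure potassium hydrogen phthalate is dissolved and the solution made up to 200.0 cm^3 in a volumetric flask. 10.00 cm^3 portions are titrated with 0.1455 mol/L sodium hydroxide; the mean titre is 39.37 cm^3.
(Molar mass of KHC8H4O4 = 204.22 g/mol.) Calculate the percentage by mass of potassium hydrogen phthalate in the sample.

KHC8H4O4 + NaOH → KNaC8H4O4 + H2O
n(NaOH) per titration = 0.03937 × 0.1455 = 5.728 × 10^-3 mol
n(KHC8H4O4) in each aliquot = 5.728 × 10^-3 mol (1:1 ratio)
n(KHC8H4O4) in the whole flask = 5.728 × 10^-3 × 200.0/10.00 = 0.1146 mol
mass of KHC8H4O4 = 0.1146 × 204.22 = 23.40 g
% KHC8H4O4 = 23.40 / 24.98 × 100 = 93.66 %

93.66 %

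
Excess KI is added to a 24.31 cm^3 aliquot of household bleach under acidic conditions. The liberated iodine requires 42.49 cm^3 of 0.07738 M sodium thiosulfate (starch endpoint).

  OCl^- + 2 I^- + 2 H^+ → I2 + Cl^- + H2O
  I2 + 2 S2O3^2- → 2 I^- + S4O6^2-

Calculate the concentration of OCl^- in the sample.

n(S2O3^2-) = 0.04249 × 0.07738 = 3.288 × 10^-3 mol
n(I2) = n(S2O3^2-)/2 = 1.644 × 10^-3 mol
n(OCl^-) in the aliquot = 1.644 × 10^-3 mol (1:1 ratio)
[OCl^-] = 1.644 × 10^-3 / 0.02431 = 0.06762 mol/L

0.06762 M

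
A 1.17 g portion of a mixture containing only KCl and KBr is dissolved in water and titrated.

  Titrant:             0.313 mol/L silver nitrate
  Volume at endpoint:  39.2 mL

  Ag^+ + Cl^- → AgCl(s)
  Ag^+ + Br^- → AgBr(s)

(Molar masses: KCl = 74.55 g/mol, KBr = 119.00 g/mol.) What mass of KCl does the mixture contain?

0.487 g

n(AgNO3) = 0.0392 × 0.313 = 0.0123 mol
Let x = n(KCl), y = n(KBr).
Titrant: 1x + 1y = 0.0123;  mass: 74.55x + 119.00y = 1.17
Solving, x = 6.53 × 10^-3 mol, y = 5.74 × 10^-3 mol
mass of KCl = 6.53 × 10^-3 × 74.55 = 0.487 g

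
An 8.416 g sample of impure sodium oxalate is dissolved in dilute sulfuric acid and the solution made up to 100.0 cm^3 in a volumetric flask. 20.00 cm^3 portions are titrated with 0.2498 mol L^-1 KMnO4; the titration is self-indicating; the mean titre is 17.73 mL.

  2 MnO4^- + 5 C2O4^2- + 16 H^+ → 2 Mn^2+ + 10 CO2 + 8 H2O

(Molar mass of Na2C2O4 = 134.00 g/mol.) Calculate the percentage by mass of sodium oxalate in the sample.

n(KMnO4) per titration = 0.01773 × 0.2498 = 4.429 × 10^-3 mol
From the 5:2 ratio, n(Na2C2O4) in each aliquot = 5/2 × 4.429 × 10^-3 = 0.01107 mol
n(Na2C2O4) in the whole flask = 0.01107 × 100.0/20.00 = 0.05536 mol
mass of Na2C2O4 = 0.05536 × 134.00 = 7.418 g
% Na2C2O4 = 7.418 / 8.416 × 100 = 88.15 %

88.15 %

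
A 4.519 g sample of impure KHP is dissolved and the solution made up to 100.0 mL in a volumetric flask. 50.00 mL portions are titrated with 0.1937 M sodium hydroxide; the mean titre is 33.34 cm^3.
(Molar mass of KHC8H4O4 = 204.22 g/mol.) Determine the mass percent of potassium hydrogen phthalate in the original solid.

KHC8H4O4 + NaOH → KNaC8H4O4 + H2O
n(NaOH) per titration = 0.03334 × 0.1937 = 6.458 × 10^-3 mol
n(KHC8H4O4) in each aliquot = 6.458 × 10^-3 mol (1:1 ratio)
n(KHC8H4O4) in the whole flask = 6.458 × 10^-3 × 100.0/50.00 = 0.01292 mol
mass of KHC8H4O4 = 0.01292 × 204.22 = 2.638 g
% KHC8H4O4 = 2.638 / 4.519 × 100 = 58.37 %

58.37 %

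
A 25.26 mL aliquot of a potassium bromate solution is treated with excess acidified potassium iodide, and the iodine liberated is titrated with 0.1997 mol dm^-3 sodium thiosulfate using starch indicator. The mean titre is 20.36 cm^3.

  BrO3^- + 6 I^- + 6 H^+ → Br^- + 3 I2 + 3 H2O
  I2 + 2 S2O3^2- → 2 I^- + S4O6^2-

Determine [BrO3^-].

0.02683 mol/L

n(S2O3^2-) = 0.02036 × 0.1997 = 4.066 × 10^-3 mol
n(I2) = n(S2O3^2-)/2 = 2.033 × 10^-3 mol
From the 1:3 ratio, n(BrO3^-) in the aliquot = 1/3 × 2.033 × 10^-3 = 6.776 × 10^-4 mol
[BrO3^-] = 6.776 × 10^-4 / 0.02526 = 0.02683 mol/L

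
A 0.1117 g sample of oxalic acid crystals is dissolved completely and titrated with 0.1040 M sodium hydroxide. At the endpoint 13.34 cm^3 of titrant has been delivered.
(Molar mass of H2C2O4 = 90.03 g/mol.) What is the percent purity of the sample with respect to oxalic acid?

H2C2O4 + 2 NaOH → Na2C2O4 + 2 H2O
n(NaOH) = 0.01334 L × 0.1040 mol/L = 1.387 × 10^-3 mol
From the 1:2 ratio, n(H2C2O4) = 1/2 × 1.387 × 10^-3 = 6.937 × 10^-4 mol
mass of H2C2O4 = 6.937 × 10^-4 × 90.03 g/mol = 0.06245 g
% H2C2O4 = 0.06245 / 0.1117 × 100 = 55.91 %

55.91 %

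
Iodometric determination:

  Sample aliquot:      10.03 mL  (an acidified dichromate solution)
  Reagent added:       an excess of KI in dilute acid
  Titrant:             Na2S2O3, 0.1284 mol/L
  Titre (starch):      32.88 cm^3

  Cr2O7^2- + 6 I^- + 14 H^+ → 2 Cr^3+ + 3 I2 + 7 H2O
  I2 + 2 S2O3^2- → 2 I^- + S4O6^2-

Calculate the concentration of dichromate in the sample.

0.07015 mol/L

n(S2O3^2-) = 0.03288 × 0.1284 = 4.222 × 10^-3 mol
n(I2) = n(S2O3^2-)/2 = 2.111 × 10^-3 mol
From the 1:3 ratio, n(Cr2O7^2-) in the aliquot = 1/3 × 2.111 × 10^-3 = 7.036 × 10^-4 mol
[Cr2O7^2-] = 7.036 × 10^-4 / 0.01003 = 0.07015 mol/L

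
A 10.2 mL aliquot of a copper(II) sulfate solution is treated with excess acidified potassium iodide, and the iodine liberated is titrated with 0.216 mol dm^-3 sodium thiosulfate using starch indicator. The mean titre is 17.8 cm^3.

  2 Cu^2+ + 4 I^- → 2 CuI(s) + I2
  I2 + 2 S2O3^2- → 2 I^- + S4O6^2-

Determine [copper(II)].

n(S2O3^2-) = 0.0178 × 0.216 = 3.84 × 10^-3 mol
n(I2) = n(S2O3^2-)/2 = 1.92 × 10^-3 mol
From the 2:1 ratio, n(Cu2+) in the aliquot = 2/1 × 1.92 × 10^-3 = 3.84 × 10^-3 mol
[Cu2+] = 3.84 × 10^-3 / 0.0102 = 0.377 mol/L

0.377 mol/L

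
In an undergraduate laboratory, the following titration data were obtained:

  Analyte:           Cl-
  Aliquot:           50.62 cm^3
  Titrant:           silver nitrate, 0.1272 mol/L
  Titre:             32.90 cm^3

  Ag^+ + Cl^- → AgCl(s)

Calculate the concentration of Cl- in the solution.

n(AgNO3) = 0.03290 L × 0.1272 mol/L = 4.185 × 10^-3 mol
n(Cl-) = 4.185 × 10^-3 mol (1:1 mole ratio)
[Cl-] = 4.185 × 10^-3 mol / 0.05062 L = 0.08267 mol/L

0.08267 mol/L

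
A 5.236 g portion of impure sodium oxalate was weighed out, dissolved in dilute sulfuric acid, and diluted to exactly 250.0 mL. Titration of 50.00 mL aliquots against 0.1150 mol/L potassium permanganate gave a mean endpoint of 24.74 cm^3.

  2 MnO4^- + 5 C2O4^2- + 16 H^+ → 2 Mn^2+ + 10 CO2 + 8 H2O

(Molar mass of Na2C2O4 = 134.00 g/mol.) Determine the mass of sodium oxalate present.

4.766 g

n(KMnO4) per titration = 0.02474 × 0.1150 = 2.845 × 10^-3 mol
From the 5:2 ratio, n(Na2C2O4) in each aliquot = 5/2 × 2.845 × 10^-3 = 7.113 × 10^-3 mol
n(Na2C2O4) in the whole flask = 7.113 × 10^-3 × 250.0/50.00 = 0.03556 mol
mass of Na2C2O4 = 0.03556 × 134.00 = 4.766 g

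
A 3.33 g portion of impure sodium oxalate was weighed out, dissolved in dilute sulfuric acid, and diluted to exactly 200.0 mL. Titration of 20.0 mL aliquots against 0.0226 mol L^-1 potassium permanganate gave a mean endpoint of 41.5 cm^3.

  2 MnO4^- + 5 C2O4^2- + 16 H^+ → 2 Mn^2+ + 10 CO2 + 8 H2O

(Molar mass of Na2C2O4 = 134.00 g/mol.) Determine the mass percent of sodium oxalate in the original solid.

94.4 %

n(KMnO4) per titration = 0.0415 × 0.0226 = 9.38 × 10^-4 mol
From the 5:2 ratio, n(Na2C2O4) in each aliquot = 5/2 × 9.38 × 10^-4 = 2.34 × 10^-3 mol
n(Na2C2O4) in the whole flask = 2.34 × 10^-3 × 200.0/20.0 = 0.0234 mol
mass of Na2C2O4 = 0.0234 × 134.00 = 3.14 g
% Na2C2O4 = 3.14 / 3.33 × 100 = 94.4 %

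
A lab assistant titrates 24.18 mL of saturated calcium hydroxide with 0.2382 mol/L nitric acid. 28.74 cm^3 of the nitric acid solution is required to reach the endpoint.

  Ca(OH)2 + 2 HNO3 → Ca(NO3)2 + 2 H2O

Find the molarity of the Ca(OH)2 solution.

0.1416 mol/L

n(HNO3) = 0.02874 L × 0.2382 mol/L = 6.846 × 10^-3 mol
From the 1:2 mole ratio, n(Ca(OH)2) = 1/2 × 6.846 × 10^-3 = 3.423 × 10^-3 mol
[Ca(OH)2] = 3.423 × 10^-3 mol / 0.02418 L = 0.1416 mol/L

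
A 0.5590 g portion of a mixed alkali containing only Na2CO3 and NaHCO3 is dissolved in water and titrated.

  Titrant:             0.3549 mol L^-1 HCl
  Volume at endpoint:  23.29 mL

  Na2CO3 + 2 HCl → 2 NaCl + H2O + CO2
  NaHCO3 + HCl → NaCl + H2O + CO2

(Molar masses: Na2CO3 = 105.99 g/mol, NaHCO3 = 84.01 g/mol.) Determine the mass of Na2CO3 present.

n(HCl) = 0.02329 × 0.3549 = 8.266 × 10^-3 mol
Let x = n(Na2CO3), y = n(NaHCO3).
Titrant: 2x + 1y = 8.266 × 10^-3;  mass: 105.99x + 84.01y = 0.5590
Solving, x = 2.183 × 10^-3 mol, y = 3.900 × 10^-3 mol
mass of Na2CO3 = 2.183 × 10^-3 × 105.99 = 0.2313 g

0.2313 g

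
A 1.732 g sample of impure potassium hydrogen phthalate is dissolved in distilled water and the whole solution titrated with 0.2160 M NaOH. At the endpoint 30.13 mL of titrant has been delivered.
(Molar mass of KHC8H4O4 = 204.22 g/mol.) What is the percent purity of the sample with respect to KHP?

76.74 %

KHC8H4O4 + NaOH → KNaC8H4O4 + H2O
n(NaOH) = 0.03013 L × 0.2160 mol/L = 6.508 × 10^-3 mol
n(KHC8H4O4) = 6.508 × 10^-3 mol (1:1 ratio)
mass of KHC8H4O4 = 6.508 × 10^-3 × 204.22 g/mol = 1.329 g
% KHC8H4O4 = 1.329 / 1.732 × 100 = 76.74 %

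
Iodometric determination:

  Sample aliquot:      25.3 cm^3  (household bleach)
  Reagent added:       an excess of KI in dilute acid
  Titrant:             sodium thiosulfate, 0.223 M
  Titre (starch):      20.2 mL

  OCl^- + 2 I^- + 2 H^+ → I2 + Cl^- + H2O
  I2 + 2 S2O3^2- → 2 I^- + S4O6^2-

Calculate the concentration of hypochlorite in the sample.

n(S2O3^2-) = 0.0202 × 0.223 = 4.50 × 10^-3 mol
n(I2) = n(S2O3^2-)/2 = 2.25 × 10^-3 mol
n(OCl^-) in the aliquot = 2.25 × 10^-3 mol (1:1 ratio)
[OCl^-] = 2.25 × 10^-3 / 0.0253 = 0.0890 mol/L

0.0890 M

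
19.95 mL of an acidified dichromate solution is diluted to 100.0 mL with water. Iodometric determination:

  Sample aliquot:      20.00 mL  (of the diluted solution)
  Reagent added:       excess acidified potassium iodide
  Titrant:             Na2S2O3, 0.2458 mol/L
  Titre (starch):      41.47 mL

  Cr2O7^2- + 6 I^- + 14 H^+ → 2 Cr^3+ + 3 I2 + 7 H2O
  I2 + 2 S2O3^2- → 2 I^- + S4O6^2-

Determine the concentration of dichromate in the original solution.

n(S2O3^2-) = 0.04147 × 0.2458 = 0.01019 mol
n(I2) = n(S2O3^2-)/2 = 5.097 × 10^-3 mol
From the 1:3 ratio, n(Cr2O7^2-) in the aliquot = 1/3 × 5.097 × 10^-3 = 1.699 × 10^-3 mol
[Cr2O7^2-]_dilute = 1.699 × 10^-3 / 0.02000 = 0.08494 mol/L
[Cr2O7^2-]_original = 0.08494 × 100.0/19.95 = 0.4258 mol/L

0.4258 mol/L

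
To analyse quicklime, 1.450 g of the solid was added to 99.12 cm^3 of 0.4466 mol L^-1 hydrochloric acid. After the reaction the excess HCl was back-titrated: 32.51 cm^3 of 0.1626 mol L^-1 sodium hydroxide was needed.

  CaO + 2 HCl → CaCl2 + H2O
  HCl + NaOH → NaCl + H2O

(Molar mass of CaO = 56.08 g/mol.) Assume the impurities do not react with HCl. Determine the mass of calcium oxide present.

1.093 g

n(HCl) added = 0.09912 × 0.4466 = 0.04427 mol
n(NaOH) used in back-titration = 0.03251 × 0.1626 = 5.286 × 10^-3 mol
n(HCl) left over = 5.286 × 10^-3 mol (1:1 ratio)
n(HCl) consumed by analyte = 0.04427 − 5.286 × 10^-3 = 0.03898 mol
From the 1:2 ratio, n(CaO) = 1/2 × 0.03898 = 0.01949 mol
mass of CaO = 0.01949 × 56.08 = 1.093 g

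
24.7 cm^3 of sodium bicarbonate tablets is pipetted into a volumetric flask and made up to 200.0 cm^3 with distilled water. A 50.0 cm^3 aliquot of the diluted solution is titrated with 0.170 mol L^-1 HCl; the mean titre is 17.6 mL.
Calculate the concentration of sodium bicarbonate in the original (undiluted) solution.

NaHCO3 + HCl → NaCl + H2O + CO2
n(HCl) = 0.0176 × 0.170 = 2.99 × 10^-3 mol
n(NaHCO3) in the aliquot = 2.99 × 10^-3 mol (1:1 ratio)
[NaHCO3]_dilute = 2.99 × 10^-3 / 0.0500 = 0.0598 mol/L
Dilution factor = 200.0 / 24.7 = 8.097
[NaHCO3]_stock = 0.0598 × 8.097 = 0.485 mol/L

0.485 mol/L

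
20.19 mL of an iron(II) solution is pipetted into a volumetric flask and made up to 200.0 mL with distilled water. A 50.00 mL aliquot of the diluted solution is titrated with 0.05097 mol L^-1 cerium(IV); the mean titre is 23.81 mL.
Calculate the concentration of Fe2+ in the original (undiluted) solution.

0.2404 mol/L

Ce^4+ + Fe^2+ → Ce^3+ + Fe^3+
n(Ce4+) = 0.02381 × 0.05097 = 1.214 × 10^-3 mol
n(Fe2+) in the aliquot = 1.214 × 10^-3 mol (1:1 ratio)
[Fe2+]_dilute = 1.214 × 10^-3 / 0.05000 = 0.02427 mol/L
Dilution factor = 200.0 / 20.19 = 9.906
[Fe2+]_stock = 0.02427 × 9.906 = 0.2404 mol/L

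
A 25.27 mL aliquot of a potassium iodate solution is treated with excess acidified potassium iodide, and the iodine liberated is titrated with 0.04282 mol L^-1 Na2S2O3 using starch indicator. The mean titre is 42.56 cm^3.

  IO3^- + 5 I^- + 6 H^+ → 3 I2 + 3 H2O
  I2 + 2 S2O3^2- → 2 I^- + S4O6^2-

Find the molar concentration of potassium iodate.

n(S2O3^2-) = 0.04256 × 0.04282 = 1.822 × 10^-3 mol
n(I2) = n(S2O3^2-)/2 = 9.112 × 10^-4 mol
From the 1:3 ratio, n(IO3^-) in the aliquot = 1/3 × 9.112 × 10^-4 = 3.037 × 10^-4 mol
[IO3^-] = 3.037 × 10^-4 / 0.02527 = 0.01202 mol/L

0.01202 mol/L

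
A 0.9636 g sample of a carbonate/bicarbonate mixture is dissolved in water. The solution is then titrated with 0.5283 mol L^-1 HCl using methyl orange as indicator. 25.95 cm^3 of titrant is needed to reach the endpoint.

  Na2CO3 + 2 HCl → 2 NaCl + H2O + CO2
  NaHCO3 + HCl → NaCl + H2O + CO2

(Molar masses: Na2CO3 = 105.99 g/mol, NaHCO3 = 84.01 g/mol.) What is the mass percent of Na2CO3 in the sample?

33.36 %

n(HCl) = 0.02595 × 0.5283 = 0.01371 mol
Let x = n(Na2CO3), y = n(NaHCO3).
Titrant: 2x + 1y = 0.01371;  mass: 105.99x + 84.01y = 0.9636
Solving, x = 3.033 × 10^-3 mol, y = 7.644 × 10^-3 mol
mass of Na2CO3 = 3.033 × 10^-3 × 105.99 = 0.3214 g
% Na2CO3 = 0.3214 / 0.9636 × 100 = 33.36 %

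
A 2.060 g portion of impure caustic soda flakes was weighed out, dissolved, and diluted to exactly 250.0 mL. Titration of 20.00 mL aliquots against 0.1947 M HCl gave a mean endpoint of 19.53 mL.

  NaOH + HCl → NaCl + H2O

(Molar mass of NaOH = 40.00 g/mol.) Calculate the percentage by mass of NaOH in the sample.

n(HCl) per titration = 0.01953 × 0.1947 = 3.802 × 10^-3 mol
n(NaOH) in each aliquot = 3.802 × 10^-3 mol (1:1 ratio)
n(NaOH) in the whole flask = 3.802 × 10^-3 × 250.0/20.00 = 0.04753 mol
mass of NaOH = 0.04753 × 40.00 = 1.901 g
% NaOH = 1.901 / 2.060 × 100 = 92.29 %

92.29 %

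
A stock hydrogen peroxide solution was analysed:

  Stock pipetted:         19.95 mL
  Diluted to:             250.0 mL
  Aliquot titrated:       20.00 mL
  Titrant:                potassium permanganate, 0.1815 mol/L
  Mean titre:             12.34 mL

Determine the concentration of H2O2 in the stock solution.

2 MnO4^- + 5 H2O2 + 6 H^+ → 2 Mn^2+ + 5 O2 + 8 H2O
n(KMnO4) = 0.01234 × 0.1815 = 2.240 × 10^-3 mol
From the 5:2 ratio, n(H2O2) in the aliquot = 5/2 × 2.240 × 10^-3 = 5.599 × 10^-3 mol
[H2O2]_dilute = 5.599 × 10^-3 / 0.02000 = 0.2800 mol/L
Dilution factor = 250.0 / 19.95 = 12.53
[H2O2]_stock = 0.2800 × 12.53 = 3.508 mol/L

3.508 mol/L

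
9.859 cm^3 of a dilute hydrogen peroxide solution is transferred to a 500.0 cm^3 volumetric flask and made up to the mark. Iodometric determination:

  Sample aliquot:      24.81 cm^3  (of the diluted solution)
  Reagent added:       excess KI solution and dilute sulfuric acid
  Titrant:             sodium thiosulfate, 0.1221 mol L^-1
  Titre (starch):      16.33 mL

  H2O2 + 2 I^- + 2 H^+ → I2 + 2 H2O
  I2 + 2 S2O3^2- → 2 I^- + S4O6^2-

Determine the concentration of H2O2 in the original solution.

2.038 mol/L

n(S2O3^2-) = 0.01633 × 0.1221 = 1.994 × 10^-3 mol
n(I2) = n(S2O3^2-)/2 = 9.969 × 10^-4 mol
n(H2O2) in the aliquot = 9.969 × 10^-4 mol (1:1 ratio)
[H2O2]_dilute = 9.969 × 10^-4 / 0.02481 = 0.04018 mol/L
[H2O2]_original = 0.04018 × 500.0/9.859 = 2.038 mol/L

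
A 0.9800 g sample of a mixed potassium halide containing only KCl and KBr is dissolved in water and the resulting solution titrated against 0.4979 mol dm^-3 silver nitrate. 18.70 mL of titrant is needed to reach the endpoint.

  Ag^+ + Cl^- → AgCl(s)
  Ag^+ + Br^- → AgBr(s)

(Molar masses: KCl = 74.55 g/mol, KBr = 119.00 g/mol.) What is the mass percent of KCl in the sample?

n(AgNO3) = 0.01870 × 0.4979 = 9.311 × 10^-3 mol
Let x = n(KCl), y = n(KBr).
Titrant: 1x + 1y = 9.311 × 10^-3;  mass: 74.55x + 119.00y = 0.9800
Solving, x = 2.879 × 10^-3 mol, y = 6.432 × 10^-3 mol
mass of KCl = 2.879 × 10^-3 × 74.55 = 0.2146 g
% KCl = 0.2146 / 0.9800 × 100 = 21.90 %

21.90 %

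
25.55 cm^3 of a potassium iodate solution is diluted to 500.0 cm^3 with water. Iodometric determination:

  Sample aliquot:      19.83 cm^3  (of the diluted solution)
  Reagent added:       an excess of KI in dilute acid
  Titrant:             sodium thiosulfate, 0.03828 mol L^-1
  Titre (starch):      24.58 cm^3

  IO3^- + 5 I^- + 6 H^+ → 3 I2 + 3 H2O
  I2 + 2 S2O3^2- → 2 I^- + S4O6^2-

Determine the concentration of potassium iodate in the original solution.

n(S2O3^2-) = 0.02458 × 0.03828 = 9.409 × 10^-4 mol
n(I2) = n(S2O3^2-)/2 = 4.705 × 10^-4 mol
From the 1:3 ratio, n(IO3^-) in the aliquot = 1/3 × 4.705 × 10^-4 = 1.568 × 10^-4 mol
[IO3^-]_dilute = 1.568 × 10^-4 / 0.01983 = 0.007908 mol/L
[IO3^-]_original = 0.007908 × 500.0/25.55 = 0.1548 mol/L

0.1548 mol/L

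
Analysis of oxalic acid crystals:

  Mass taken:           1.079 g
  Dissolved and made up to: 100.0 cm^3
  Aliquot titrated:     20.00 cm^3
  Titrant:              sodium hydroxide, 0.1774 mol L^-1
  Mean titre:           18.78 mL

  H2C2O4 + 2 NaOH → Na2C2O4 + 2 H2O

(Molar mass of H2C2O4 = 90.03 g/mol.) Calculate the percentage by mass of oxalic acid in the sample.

n(NaOH) per titration = 0.01878 × 0.1774 = 3.332 × 10^-3 mol
From the 1:2 ratio, n(H2C2O4) in each aliquot = 1/2 × 3.332 × 10^-3 = 1.666 × 10^-3 mol
n(H2C2O4) in the whole flask = 1.666 × 10^-3 × 100.0/20.00 = 8.329 × 10^-3 mol
mass of H2C2O4 = 8.329 × 10^-3 × 90.03 = 0.7499 g
% H2C2O4 = 0.7499 / 1.079 × 100 = 69.50 %

69.50 %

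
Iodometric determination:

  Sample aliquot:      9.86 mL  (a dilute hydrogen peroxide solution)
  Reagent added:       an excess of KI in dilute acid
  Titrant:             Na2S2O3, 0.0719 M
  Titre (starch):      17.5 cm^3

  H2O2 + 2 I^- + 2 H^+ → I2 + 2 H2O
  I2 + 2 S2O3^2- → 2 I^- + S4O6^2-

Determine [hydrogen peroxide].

n(S2O3^2-) = 0.0175 × 0.0719 = 1.26 × 10^-3 mol
n(I2) = n(S2O3^2-)/2 = 6.29 × 10^-4 mol
n(H2O2) in the aliquot = 6.29 × 10^-4 mol (1:1 ratio)
[H2O2] = 6.29 × 10^-4 / 0.00986 = 0.0638 mol/L

0.0638 M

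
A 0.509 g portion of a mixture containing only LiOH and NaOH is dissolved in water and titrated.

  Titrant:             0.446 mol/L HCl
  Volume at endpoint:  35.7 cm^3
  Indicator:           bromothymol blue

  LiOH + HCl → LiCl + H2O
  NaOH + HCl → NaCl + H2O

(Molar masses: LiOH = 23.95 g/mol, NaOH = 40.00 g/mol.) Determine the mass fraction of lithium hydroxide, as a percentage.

37.5 %

n(HCl) = 0.0357 × 0.446 = 0.0159 mol
Let x = n(LiOH), y = n(NaOH).
Titrant: 1x + 1y = 0.0159;  mass: 23.95x + 40.00y = 0.509
Solving, x = 7.97 × 10^-3 mol, y = 7.95 × 10^-3 mol
mass of LiOH = 7.97 × 10^-3 × 23.95 = 0.191 g
% LiOH = 0.191 / 0.509 × 100 = 37.5 %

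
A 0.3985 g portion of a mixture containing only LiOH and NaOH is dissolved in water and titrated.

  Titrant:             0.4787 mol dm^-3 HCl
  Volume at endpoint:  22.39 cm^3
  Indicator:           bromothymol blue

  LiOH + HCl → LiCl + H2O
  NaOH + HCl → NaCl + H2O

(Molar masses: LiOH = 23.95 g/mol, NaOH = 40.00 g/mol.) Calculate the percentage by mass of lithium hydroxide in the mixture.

n(HCl) = 0.02239 × 0.4787 = 0.01072 mol
Let x = n(LiOH), y = n(NaOH).
Titrant: 1x + 1y = 0.01072;  mass: 23.95x + 40.00y = 0.3985
Solving, x = 1.883 × 10^-3 mol, y = 8.835 × 10^-3 mol
mass of LiOH = 1.883 × 10^-3 × 23.95 = 0.04510 g
% LiOH = 0.04510 / 0.3985 × 100 = 11.32 %

11.32 %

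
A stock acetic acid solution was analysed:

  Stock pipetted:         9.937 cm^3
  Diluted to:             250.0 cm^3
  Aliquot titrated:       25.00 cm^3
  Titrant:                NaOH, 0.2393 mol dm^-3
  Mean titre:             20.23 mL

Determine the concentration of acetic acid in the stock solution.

4.872 mol/L

CH3COOH + NaOH → CH3COONa + H2O
n(NaOH) = 0.02023 × 0.2393 = 4.841 × 10^-3 mol
n(CH3COOH) in the aliquot = 4.841 × 10^-3 mol (1:1 ratio)
[CH3COOH]_dilute = 4.841 × 10^-3 / 0.02500 = 0.1936 mol/L
Dilution factor = 250.0 / 9.937 = 25.16
[CH3COOH]_stock = 0.1936 × 25.16 = 4.872 mol/L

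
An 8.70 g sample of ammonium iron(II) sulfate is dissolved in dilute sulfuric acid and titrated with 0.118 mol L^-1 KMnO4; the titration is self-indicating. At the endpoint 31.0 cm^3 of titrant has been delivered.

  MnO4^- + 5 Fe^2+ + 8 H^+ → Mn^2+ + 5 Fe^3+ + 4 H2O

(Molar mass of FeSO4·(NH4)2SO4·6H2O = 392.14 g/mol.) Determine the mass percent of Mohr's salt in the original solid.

82.4 %

n(KMnO4) = 0.0310 L × 0.118 mol/L = 3.66 × 10^-3 mol
From the 5:1 ratio, n(FeSO4·(NH4)2SO4·6H2O) = 5/1 × 3.66 × 10^-3 = 0.0183 mol
mass of FeSO4·(NH4)2SO4·6H2O = 0.0183 × 392.14 g/mol = 7.17 g
% FeSO4·(NH4)2SO4·6H2O = 7.17 / 8.70 × 100 = 82.4 %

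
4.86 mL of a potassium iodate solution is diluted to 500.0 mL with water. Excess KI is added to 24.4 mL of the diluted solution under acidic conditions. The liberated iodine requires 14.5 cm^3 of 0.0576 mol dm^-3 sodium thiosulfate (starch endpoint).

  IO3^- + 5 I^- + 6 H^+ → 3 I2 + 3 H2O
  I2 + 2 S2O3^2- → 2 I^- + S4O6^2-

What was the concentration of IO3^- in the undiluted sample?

n(S2O3^2-) = 0.0145 × 0.0576 = 8.35 × 10^-4 mol
n(I2) = n(S2O3^2-)/2 = 4.18 × 10^-4 mol
From the 1:3 ratio, n(IO3^-) in the aliquot = 1/3 × 4.18 × 10^-4 = 1.39 × 10^-4 mol
[IO3^-]_dilute = 1.39 × 10^-4 / 0.0244 = 0.00570 mol/L
[IO3^-]_original = 0.00570 × 500.0/4.86 = 0.587 mol/L

0.587 mol/L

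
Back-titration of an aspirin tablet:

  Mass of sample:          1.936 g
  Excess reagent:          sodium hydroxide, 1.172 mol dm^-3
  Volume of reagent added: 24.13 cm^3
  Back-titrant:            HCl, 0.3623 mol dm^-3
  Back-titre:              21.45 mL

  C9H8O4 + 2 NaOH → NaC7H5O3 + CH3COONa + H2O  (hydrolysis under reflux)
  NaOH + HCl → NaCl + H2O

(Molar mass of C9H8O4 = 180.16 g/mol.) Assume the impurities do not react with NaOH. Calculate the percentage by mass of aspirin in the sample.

n(NaOH) added = 0.02413 × 1.172 = 0.02828 mol
n(HCl) used in back-titration = 0.02145 × 0.3623 = 7.771 × 10^-3 mol
n(NaOH) left over = 7.771 × 10^-3 mol (1:1 ratio)
n(NaOH) consumed by analyte = 0.02828 − 7.771 × 10^-3 = 0.02051 mol
From the 1:2 ratio, n(C9H8O4) = 1/2 × 0.02051 = 0.01025 mol
mass of C9H8O4 = 0.01025 × 180.16 = 1.847 g
% C9H8O4 = 1.847 / 1.936 × 100 = 95.43 %

95.43 %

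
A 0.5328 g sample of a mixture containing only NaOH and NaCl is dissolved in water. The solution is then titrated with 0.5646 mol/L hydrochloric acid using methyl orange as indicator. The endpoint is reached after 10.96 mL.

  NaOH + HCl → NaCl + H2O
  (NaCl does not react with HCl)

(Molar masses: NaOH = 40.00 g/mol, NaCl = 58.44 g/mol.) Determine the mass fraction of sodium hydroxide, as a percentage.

46.46 %

n(HCl) = 0.01096 × 0.5646 = 6.188 × 10^-3 mol
Let x = n(NaOH), y = n(NaCl).
Titrant: 1x = 6.188 × 10^-3;  mass: 40.00x + 58.44y = 0.5328
Solving, x = 6.188 × 10^-3 mol, y = 4.882 × 10^-3 mol
mass of NaOH = 6.188 × 10^-3 × 40.00 = 0.2475 g
% NaOH = 0.2475 / 0.5328 × 100 = 46.46 %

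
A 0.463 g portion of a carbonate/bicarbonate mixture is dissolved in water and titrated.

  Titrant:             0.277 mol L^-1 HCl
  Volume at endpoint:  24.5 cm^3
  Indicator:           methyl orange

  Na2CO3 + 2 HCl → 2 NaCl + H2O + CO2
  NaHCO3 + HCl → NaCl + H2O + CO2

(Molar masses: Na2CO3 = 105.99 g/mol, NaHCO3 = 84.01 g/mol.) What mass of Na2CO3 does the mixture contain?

n(HCl) = 0.0245 × 0.277 = 6.79 × 10^-3 mol
Let x = n(Na2CO3), y = n(NaHCO3).
Titrant: 2x + 1y = 6.79 × 10^-3;  mass: 105.99x + 84.01y = 0.463
Solving, x = 1.73 × 10^-3 mol, y = 3.33 × 10^-3 mol
mass of Na2CO3 = 1.73 × 10^-3 × 105.99 = 0.183 g

0.183 g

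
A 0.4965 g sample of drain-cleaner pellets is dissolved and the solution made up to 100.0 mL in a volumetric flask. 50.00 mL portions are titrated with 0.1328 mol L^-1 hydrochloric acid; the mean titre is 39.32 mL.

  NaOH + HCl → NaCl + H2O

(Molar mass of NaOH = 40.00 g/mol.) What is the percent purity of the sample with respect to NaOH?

n(HCl) per titration = 0.03932 × 0.1328 = 5.222 × 10^-3 mol
n(NaOH) in each aliquot = 5.222 × 10^-3 mol (1:1 ratio)
n(NaOH) in the whole flask = 5.222 × 10^-3 × 100.0/50.00 = 0.01044 mol
mass of NaOH = 0.01044 × 40.00 = 0.4177 g
% NaOH = 0.4177 / 0.4965 × 100 = 84.14 %

84.14 %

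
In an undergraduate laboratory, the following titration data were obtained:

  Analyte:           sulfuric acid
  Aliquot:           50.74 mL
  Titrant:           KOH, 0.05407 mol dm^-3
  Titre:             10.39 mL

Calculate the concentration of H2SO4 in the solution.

H2SO4 + 2 KOH → K2SO4 + 2 H2O
n(KOH) = 0.01039 L × 0.05407 mol/L = 5.618 × 10^-4 mol
From the 1:2 mole ratio, n(H2SO4) = 1/2 × 5.618 × 10^-4 = 2.809 × 10^-4 mol
[H2SO4] = 2.809 × 10^-4 mol / 0.05074 L = 0.005536 mol/L

0.005536 mol/L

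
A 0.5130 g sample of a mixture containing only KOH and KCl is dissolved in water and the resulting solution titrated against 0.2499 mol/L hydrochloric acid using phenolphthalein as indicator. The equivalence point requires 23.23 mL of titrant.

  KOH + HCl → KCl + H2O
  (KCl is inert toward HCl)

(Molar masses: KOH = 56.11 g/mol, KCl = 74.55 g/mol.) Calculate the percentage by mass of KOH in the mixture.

n(HCl) = 0.02323 × 0.2499 = 5.805 × 10^-3 mol
Let x = n(KOH), y = n(KCl).
Titrant: 1x = 5.805 × 10^-3;  mass: 56.11x + 74.55y = 0.5130
Solving, x = 5.805 × 10^-3 mol, y = 2.512 × 10^-3 mol
mass of KOH = 5.805 × 10^-3 × 56.11 = 0.3257 g
% KOH = 0.3257 / 0.5130 × 100 = 63.49 %

63.49 %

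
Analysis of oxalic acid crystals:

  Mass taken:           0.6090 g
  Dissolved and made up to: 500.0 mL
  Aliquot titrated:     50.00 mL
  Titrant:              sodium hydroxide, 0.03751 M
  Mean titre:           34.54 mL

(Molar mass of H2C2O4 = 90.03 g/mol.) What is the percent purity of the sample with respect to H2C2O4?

95.77 %

H2C2O4 + 2 NaOH → Na2C2O4 + 2 H2O
n(NaOH) per titration = 0.03454 × 0.03751 = 1.296 × 10^-3 mol
From the 1:2 ratio, n(H2C2O4) in each aliquot = 1/2 × 1.296 × 10^-3 = 6.478 × 10^-4 mol
n(H2C2O4) in the whole flask = 6.478 × 10^-4 × 500.0/50.00 = 6.478 × 10^-3 mol
mass of H2C2O4 = 6.478 × 10^-3 × 90.03 = 0.5832 g
% H2C2O4 = 0.5832 / 0.6090 × 100 = 95.77 %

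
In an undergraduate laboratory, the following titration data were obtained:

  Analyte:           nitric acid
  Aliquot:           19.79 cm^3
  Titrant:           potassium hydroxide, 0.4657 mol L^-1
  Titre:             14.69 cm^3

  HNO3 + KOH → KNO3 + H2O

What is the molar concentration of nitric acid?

n(KOH) = 0.01469 L × 0.4657 mol/L = 6.841 × 10^-3 mol
n(HNO3) = 6.841 × 10^-3 mol (1:1 mole ratio)
[HNO3] = 6.841 × 10^-3 mol / 0.01979 L = 0.3457 mol/L

0.3457 mol/L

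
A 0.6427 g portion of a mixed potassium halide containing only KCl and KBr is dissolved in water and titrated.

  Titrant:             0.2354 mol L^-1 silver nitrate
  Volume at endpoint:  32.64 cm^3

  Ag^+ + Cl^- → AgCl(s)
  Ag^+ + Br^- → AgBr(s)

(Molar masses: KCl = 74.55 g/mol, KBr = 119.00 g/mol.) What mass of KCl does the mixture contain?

n(AgNO3) = 0.03264 × 0.2354 = 7.683 × 10^-3 mol
Let x = n(KCl), y = n(KBr).
Titrant: 1x + 1y = 7.683 × 10^-3;  mass: 74.55x + 119.00y = 0.6427
Solving, x = 6.111 × 10^-3 mol, y = 1.573 × 10^-3 mol
mass of KCl = 6.111 × 10^-3 × 74.55 = 0.4556 g

0.4556 g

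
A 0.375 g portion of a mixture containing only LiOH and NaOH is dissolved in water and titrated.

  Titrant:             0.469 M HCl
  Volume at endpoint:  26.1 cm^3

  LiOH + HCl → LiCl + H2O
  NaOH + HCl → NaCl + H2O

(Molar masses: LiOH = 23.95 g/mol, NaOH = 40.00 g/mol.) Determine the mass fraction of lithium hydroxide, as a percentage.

45.6 %

n(HCl) = 0.0261 × 0.469 = 0.0122 mol
Let x = n(LiOH), y = n(NaOH).
Titrant: 1x + 1y = 0.0122;  mass: 23.95x + 40.00y = 0.375
Solving, x = 7.14 × 10^-3 mol, y = 5.10 × 10^-3 mol
mass of LiOH = 7.14 × 10^-3 × 23.95 = 0.171 g
% LiOH = 0.171 / 0.375 × 100 = 45.6 %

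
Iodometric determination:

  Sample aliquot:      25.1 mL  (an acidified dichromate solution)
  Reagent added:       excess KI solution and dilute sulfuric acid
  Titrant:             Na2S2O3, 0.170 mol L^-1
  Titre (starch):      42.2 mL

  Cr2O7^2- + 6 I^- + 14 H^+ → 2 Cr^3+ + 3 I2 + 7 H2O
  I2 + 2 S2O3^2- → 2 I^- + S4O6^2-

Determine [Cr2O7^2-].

0.0476 mol/L

n(S2O3^2-) = 0.0422 × 0.170 = 7.17 × 10^-3 mol
n(I2) = n(S2O3^2-)/2 = 3.59 × 10^-3 mol
From the 1:3 ratio, n(Cr2O7^2-) in the aliquot = 1/3 × 3.59 × 10^-3 = 1.20 × 10^-3 mol
[Cr2O7^2-] = 1.20 × 10^-3 / 0.0251 = 0.0476 mol/L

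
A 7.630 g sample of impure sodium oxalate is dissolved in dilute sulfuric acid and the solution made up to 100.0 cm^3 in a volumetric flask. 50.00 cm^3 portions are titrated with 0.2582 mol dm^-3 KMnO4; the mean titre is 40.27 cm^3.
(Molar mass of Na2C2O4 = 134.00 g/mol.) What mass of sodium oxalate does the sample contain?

2 MnO4^- + 5 C2O4^2- + 16 H^+ → 2 Mn^2+ + 10 CO2 + 8 H2O
n(KMnO4) per titration = 0.04027 × 0.2582 = 0.01040 mol
From the 5:2 ratio, n(Na2C2O4) in each aliquot = 5/2 × 0.01040 = 0.02599 mol
n(Na2C2O4) in the whole flask = 0.02599 × 100.0/50.00 = 0.05199 mol
mass of Na2C2O4 = 0.05199 × 134.00 = 6.966 g

6.966 g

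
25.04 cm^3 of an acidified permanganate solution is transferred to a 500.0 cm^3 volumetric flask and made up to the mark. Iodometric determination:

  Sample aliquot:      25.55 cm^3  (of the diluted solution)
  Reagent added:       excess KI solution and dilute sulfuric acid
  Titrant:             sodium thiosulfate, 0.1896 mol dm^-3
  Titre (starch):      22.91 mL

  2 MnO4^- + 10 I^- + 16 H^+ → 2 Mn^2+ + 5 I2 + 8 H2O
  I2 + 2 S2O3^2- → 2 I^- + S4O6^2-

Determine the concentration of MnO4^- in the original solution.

n(S2O3^2-) = 0.02291 × 0.1896 = 4.344 × 10^-3 mol
n(I2) = n(S2O3^2-)/2 = 2.172 × 10^-3 mol
From the 2:5 ratio, n(MnO4^-) in the aliquot = 2/5 × 2.172 × 10^-3 = 8.687 × 10^-4 mol
[MnO4^-]_dilute = 8.687 × 10^-4 / 0.02555 = 0.03400 mol/L
[MnO4^-]_original = 0.03400 × 500.0/25.04 = 0.6790 mol/L

0.6790 mol/L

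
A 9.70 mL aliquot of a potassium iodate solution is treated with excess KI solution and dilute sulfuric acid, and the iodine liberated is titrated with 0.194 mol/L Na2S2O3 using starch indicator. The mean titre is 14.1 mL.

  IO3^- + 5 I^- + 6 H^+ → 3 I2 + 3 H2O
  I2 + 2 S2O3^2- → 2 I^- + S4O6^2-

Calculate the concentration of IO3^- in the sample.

0.0470 mol/L

n(S2O3^2-) = 0.0141 × 0.194 = 2.74 × 10^-3 mol
n(I2) = n(S2O3^2-)/2 = 1.37 × 10^-3 mol
From the 1:3 ratio, n(IO3^-) in the aliquot = 1/3 × 1.37 × 10^-3 = 4.56 × 10^-4 mol
[IO3^-] = 4.56 × 10^-4 / 0.00970 = 0.0470 mol/L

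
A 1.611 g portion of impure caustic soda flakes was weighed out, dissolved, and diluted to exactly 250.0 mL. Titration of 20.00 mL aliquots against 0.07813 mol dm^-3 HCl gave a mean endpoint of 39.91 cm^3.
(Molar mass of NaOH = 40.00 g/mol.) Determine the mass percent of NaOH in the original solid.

96.78 %

NaOH + HCl → NaCl + H2O
n(HCl) per titration = 0.03991 × 0.07813 = 3.118 × 10^-3 mol
n(NaOH) in each aliquot = 3.118 × 10^-3 mol (1:1 ratio)
n(NaOH) in the whole flask = 3.118 × 10^-3 × 250.0/20.00 = 0.03898 mol
mass of NaOH = 0.03898 × 40.00 = 1.559 g
% NaOH = 1.559 / 1.611 × 100 = 96.78 %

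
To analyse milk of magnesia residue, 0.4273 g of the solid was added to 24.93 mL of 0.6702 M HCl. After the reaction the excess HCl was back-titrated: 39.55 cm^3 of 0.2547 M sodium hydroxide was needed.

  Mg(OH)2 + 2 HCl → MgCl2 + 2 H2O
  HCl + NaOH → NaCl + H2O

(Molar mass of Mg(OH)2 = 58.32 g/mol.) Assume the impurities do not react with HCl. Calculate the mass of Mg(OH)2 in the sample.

n(HCl) added = 0.02493 × 0.6702 = 0.01671 mol
n(NaOH) used in back-titration = 0.03955 × 0.2547 = 0.01007 mol
n(HCl) left over = 0.01007 mol (1:1 ratio)
n(HCl) consumed by analyte = 0.01671 − 0.01007 = 6.635 × 10^-3 mol
From the 1:2 ratio, n(Mg(OH)2) = 1/2 × 6.635 × 10^-3 = 3.317 × 10^-3 mol
mass of Mg(OH)2 = 3.317 × 10^-3 × 58.32 = 0.1935 g

0.1935 g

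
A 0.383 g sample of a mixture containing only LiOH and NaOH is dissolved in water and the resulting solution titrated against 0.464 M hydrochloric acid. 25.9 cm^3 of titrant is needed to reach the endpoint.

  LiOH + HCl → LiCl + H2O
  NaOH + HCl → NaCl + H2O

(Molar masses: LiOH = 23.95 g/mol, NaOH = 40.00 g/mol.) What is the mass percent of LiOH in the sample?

n(HCl) = 0.0259 × 0.464 = 0.0120 mol
Let x = n(LiOH), y = n(NaOH).
Titrant: 1x + 1y = 0.0120;  mass: 23.95x + 40.00y = 0.383
Solving, x = 6.09 × 10^-3 mol, y = 5.93 × 10^-3 mol
mass of LiOH = 6.09 × 10^-3 × 23.95 = 0.146 g
% LiOH = 0.146 / 0.383 × 100 = 38.1 %

38.1 %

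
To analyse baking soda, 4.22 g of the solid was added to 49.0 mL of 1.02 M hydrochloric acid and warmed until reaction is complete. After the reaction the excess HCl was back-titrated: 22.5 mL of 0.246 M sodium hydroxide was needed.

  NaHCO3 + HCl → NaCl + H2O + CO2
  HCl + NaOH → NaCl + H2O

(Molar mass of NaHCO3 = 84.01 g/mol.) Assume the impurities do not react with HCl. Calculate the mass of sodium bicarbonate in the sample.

3.73 g

n(HCl) added = 0.0490 × 1.02 = 0.0500 mol
n(NaOH) used in back-titration = 0.0225 × 0.246 = 5.54 × 10^-3 mol
n(HCl) left over = 5.54 × 10^-3 mol (1:1 ratio)
n(HCl) consumed by analyte = 0.0500 − 5.54 × 10^-3 = 0.0444 mol
n(NaHCO3) = 0.0444 mol (1:1 ratio)
mass of NaHCO3 = 0.0444 × 84.01 = 3.73 g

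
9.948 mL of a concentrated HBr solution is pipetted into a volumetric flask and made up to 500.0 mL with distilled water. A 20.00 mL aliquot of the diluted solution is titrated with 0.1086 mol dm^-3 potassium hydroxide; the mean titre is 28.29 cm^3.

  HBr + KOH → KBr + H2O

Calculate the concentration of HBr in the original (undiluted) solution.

7.721 mol/L

n(KOH) = 0.02829 × 0.1086 = 3.072 × 10^-3 mol
n(HBr) in the aliquot = 3.072 × 10^-3 mol (1:1 ratio)
[HBr]_dilute = 3.072 × 10^-3 / 0.02000 = 0.1536 mol/L
Dilution factor = 500.0 / 9.948 = 50.26
[HBr]_stock = 0.1536 × 50.26 = 7.721 mol/L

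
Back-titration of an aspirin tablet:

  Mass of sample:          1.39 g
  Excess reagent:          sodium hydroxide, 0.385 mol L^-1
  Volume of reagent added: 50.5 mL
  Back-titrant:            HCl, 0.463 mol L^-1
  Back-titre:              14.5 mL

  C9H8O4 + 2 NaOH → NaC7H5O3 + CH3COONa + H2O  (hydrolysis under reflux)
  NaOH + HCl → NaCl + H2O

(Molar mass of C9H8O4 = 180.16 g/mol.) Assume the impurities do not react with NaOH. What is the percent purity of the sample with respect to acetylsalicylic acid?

n(NaOH) added = 0.0505 × 0.385 = 0.0194 mol
n(HCl) used in back-titration = 0.0145 × 0.463 = 6.71 × 10^-3 mol
n(NaOH) left over = 6.71 × 10^-3 mol (1:1 ratio)
n(NaOH) consumed by analyte = 0.0194 − 6.71 × 10^-3 = 0.0127 mol
From the 1:2 ratio, n(C9H8O4) = 1/2 × 0.0127 = 6.36 × 10^-3 mol
mass of C9H8O4 = 6.36 × 10^-3 × 180.16 = 1.15 g
% C9H8O4 = 1.15 / 1.39 × 100 = 82.5 %

82.5 %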